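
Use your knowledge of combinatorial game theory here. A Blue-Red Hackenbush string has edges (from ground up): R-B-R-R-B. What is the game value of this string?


Edges (from ground): R-B-R-R-B
By Berlekamp's sign-expansion rule, a Blue-Red Hackenbush stalk has the value of the surreal number whose sign sequence is the edge sequence with B -> + and R -> -.
Sign sequence: -+--+
Trace the sign expansion in the surreal number tree, starting from 0:
Edge 1: R (sign -) -> bounds (-inf, 0), value = -1
Edge 2: B (sign +) -> bounds (-1, 0), value = -1/2
Edge 3: R (sign -) -> bounds (-1, -1/2), value = -3/4
Edge 4: R (sign -) -> bounds (-1, -3/4), value = -7/8
Edge 5: B (sign +) -> bounds (-7/8, -3/4), value = -13/16
Game value = -13/16

-13/16


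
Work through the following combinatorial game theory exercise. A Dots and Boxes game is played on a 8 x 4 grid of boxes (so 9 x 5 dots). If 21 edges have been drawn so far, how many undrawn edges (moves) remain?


Grid: 8 x 4 boxes, i.e. 9 rows and 5 columns of dots.
Horizontal edges: (rows + 1) * cols = 9 * 4 = 36
Vertical edges: rows * (cols + 1) = 8 * 5 = 40
Total edges: 36 + 40 = 76
Edges drawn: 21
Remaining: 76 - 21 = 55

55


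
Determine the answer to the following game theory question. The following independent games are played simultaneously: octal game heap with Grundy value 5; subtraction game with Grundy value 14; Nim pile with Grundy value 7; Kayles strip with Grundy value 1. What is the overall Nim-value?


By the Sprague-Grundy theorem, the Grundy value of a sum of games is the XOR of individual Grundy values.
octal game heap: Grundy value = 5. Running XOR: 0 XOR 5 = 5
subtraction game: Grundy value = 14. Running XOR: 5 XOR 14 = 11
Nim pile: Grundy value = 7. Running XOR: 11 XOR 7 = 12
Kayles strip: Grundy value = 1. Running XOR: 12 XOR 1 = 13
The combined Grundy value is 13.

13


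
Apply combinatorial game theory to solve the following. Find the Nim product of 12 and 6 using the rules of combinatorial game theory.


Nim multiplication is bilinear over XOR: (u XOR v) * w = (u*w) XOR (v*w).
So we split each operand into its bit components and XOR the pairwise Nim products.
12 = 4 + 8 (as XOR of powers of 2).
6 = 2 + 4 (as XOR of powers of 2).
Using the standard Nim-product table on single bits:
  2*2 = 3,   2*4 = 8,   2*8 = 12,
  4*4 = 6,   4*8 = 11,  8*8 = 13,
and  1*x = x (identity), k*l = l*k (commutative).
Pairwise Nim products:
  4 * 2 = 8
  4 * 4 = 6
  8 * 2 = 12
  8 * 4 = 11
XOR them: 8 XOR 6 XOR 12 XOR 11 = 9.
Result: 12 * 6 = 9 (in Nim).

9


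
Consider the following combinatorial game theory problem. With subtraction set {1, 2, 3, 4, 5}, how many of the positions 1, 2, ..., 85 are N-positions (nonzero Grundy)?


Subtraction set S = {1, 2, 3, 4, 5}, so G(n) = n mod 6.
G(n) = 0 when n is a multiple of 6.
Multiples of 6 in [1, 85]: 14
N-positions (nonzero Grundy) = 85 - 14 = 71

71


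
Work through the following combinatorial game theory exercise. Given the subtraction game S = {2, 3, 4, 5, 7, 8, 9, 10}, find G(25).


The subtraction set is S = {2, 3, 4, 5, 7, 8, 9, 10}.
G(k) = mex{ G(k - s) : s in S, s <= k }. We compute iteratively: G(0) = 0.
G(1) = mex({}) = 0
G(2) = mex({0}) = 1
G(3) = mex({0}) = 1
G(4) = mex({0, 1}) = 2
G(5) = mex({0, 1}) = 2
G(6) = mex({0, 1, 2}) = 3
G(7) = mex({0, 1, 2}) = 3
G(8) = mex({0, 1, 2, 3}) = 4
G(9) = mex({0, 1, 2, 3}) = 4
G(10) = mex({0, 1, 2, 3, 4}) = 5
G(11) = mex({0, 1, 2, 3, 4}) = 5
G(12) = mex({1, 2, 3, 4, 5}) = 0
G(13) = mex({1, 2, 3, 4, 5}) = 0
G(14) = mex({0, 2, 3, 4, 5}) = 1
G(15) = mex({0, 2, 3, 4, 5}) = 1
G(16) = mex({0, 1, 3, 4, 5}) = 2
G(17) = mex({0, 1, 3, 4, 5}) = 2
G(18) = mex({0, 1, 2, 4, 5}) = 3
G(19) = mex({0, 1, 2, 4, 5}) = 3
G(20) = mex({0, 1, 2, 3, 5}) = 4
G(21) = mex({0, 1, 2, 3, 5}) = 4
Observe that G(12)..G(21) = 0, 0, 1, 1, 2, 2, 3, 3, 4, 4 repeats G(0)..G(9) = 0, 0, 1, 1, 2, 2, 3, 3, 4, 4.
For k >= max(S) = 10, G(k) is determined by the previous 10 values G(k-10)..G(k-1); a window of 10 consecutive values has recurred shifted by 12, so by induction G(k + 12) = G(k) for all k >= 0: the sequence is periodic from the start with period 12.
One period: G(0..11) = 0, 0, 1, 1, 2, 2, 3, 3, 4, 4, 5, 5.
25 mod 12 = 1, so G(25) = G(1) = 0.

0


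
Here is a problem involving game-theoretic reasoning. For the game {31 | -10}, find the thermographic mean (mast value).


Game = {31 | -10}, a switch {a | b} with numbers a > b.
Its thermograph has left wall a - t and right wall b + t, which meet at t = (a - b)/2, where both equal (a + b)/2. So the mast (mean value) is at (a + b)/2.
Mean = (31 + (-10))/2 = 21/2 = 21/2

21/2


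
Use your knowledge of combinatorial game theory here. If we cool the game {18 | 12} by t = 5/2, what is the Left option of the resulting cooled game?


Original game: {18 | 12} (a switch {a | b} with a > b).
Cooling by t (for t below the temperature (a - b)/2 = 3) taxes each move by t: {a | b} cooled by t is {a - t | b + t}.
Cooling amount: t = 5/2
Cooled Left option: 18 - 5/2 = 31/2
Cooled Right option: 12 + 5/2 = 29/2
Cooled game: {31/2 | 29/2}
Left option = 31/2

31/2


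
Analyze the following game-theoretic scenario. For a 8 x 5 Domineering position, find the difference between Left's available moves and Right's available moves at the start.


Board is 8 x 5 (rows x cols).
Left (vertical) placements: (rows-1) * cols = 7 * 5 = 35
Right (horizontal) placements: rows * (cols-1) = 8 * 4 = 32
Advantage = Left - Right = 35 - 32 = 3

3


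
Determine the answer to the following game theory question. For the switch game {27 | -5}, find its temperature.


The game is {27 | -5}, a switch {a | b} with numbers a > b.
Cooling {a | b} by t gives {a - t | b + t}, which stops being hot when a - t = b + t, i.e. at t = (a - b)/2. So the temperature of a switch is (a - b)/2.
Temperature = (Left option - Right option) / 2
= (27 - (-5)) / 2
= 32 / 2
= 16

16


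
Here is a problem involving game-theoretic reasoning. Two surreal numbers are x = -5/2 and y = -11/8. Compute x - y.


x = -5/2, y = -11/8
Converting to common denominator: 8
x = -20/8, y = -11/8
x - y = -5/2 - -11/8 = -9/8

-9/8


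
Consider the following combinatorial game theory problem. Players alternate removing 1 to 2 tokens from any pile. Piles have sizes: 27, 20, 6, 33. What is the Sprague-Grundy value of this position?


Subtraction set: {1, 2}
For this subtraction set, G(n) = n mod 3 (period = max + 1 = 3).
Pile 1 (size 27): G(27) = 27 mod 3 = 0
Pile 2 (size 20): G(20) = 20 mod 3 = 2
Pile 3 (size 6): G(6) = 6 mod 3 = 0
Pile 4 (size 33): G(33) = 33 mod 3 = 0
Total Grundy value = XOR of all: 0 XOR 2 XOR 0 XOR 0 = 2

2


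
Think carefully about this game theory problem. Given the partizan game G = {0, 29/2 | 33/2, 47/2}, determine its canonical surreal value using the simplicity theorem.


Left options: {0, 29/2}, max = 29/2
Right options: {33/2, 47/2}, min = 33/2
All options are numbers and max(Left) < min(Right), so by the simplicity theorem the value is the simplest (earliest-born) number strictly between 29/2 and 33/2.
Integers 15 through 16 all lie strictly between 29/2 and 33/2.
Among integers, the simplest (lowest birthday = smallest |n|; 0 is born on day 0, +-n on day n) is 15.
No non-integer in the interval can be simpler: if x is a non-integer in the interval, then floor(x) or ceil(x) also lies in the interval (the interval contains an integer), and both are proper prefixes of x's sign expansion, i.e. born earlier. So the game value is 15.
Game value = 15

15


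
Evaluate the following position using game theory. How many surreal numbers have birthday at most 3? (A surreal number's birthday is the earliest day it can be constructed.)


Day 0: {|} = 0 is born. Count = 1.
Day n: the number of surreal numbers born by day n is 2^(n+1) - 1.
By day 0: 2^1 - 1 = 1
By day 1: 2^2 - 1 = 3
By day 2: 2^3 - 1 = 7
By day 3: 2^4 - 1 = 15
By day 3: 15 surreal numbers.

15


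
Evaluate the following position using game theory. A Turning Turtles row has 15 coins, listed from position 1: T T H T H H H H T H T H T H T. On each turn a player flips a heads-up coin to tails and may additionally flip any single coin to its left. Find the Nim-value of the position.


Coins: T T H T H H H H T H T H T H T
Key fact: a single head at position k behaves exactly like a Nim heap of size k (turning it to T and optionally flipping a coin at j < k corresponds to moving the heap from k to j, or to 0), and heads combine as a disjunctive sum (two heads at the same place would cancel, matching j XOR j = 0). So the Nim-value is the XOR of the 1-indexed positions of the heads.
Face-up positions (1-indexed): [3, 5, 6, 7, 8, 10, 12, 14]
XOR 0 with 3: 0 XOR 3 = 3
XOR 3 with 5: 3 XOR 5 = 6
XOR 6 with 6: 6 XOR 6 = 0
XOR 0 with 7: 0 XOR 7 = 7
XOR 7 with 8: 7 XOR 8 = 15
XOR 15 with 10: 15 XOR 10 = 5
XOR 5 with 12: 5 XOR 12 = 9
XOR 9 with 14: 9 XOR 14 = 7
Nim-value = 7

7


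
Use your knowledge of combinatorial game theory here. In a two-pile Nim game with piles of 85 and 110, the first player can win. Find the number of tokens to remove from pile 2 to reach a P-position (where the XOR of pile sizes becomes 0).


Piles: 85 and 110
Current XOR: 85 XOR 110 = 59 (non-zero, so this is an N-position).
To make the XOR zero, we need to find a move that balances the piles.
For pile 2 (size 110): target = 110 XOR 59 = 85
We reduce pile 2 from 110 to 85.
Tokens removed: 110 - 85 = 25
Verification: 85 XOR 85 = 0

25


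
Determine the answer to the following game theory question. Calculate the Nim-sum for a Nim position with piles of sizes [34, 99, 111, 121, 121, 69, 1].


We need the XOR (exclusive or) of all pile sizes.
After XOR-ing pile 1 (size 34): 0 XOR 34 = 34
After XOR-ing pile 2 (size 99): 34 XOR 99 = 65
After XOR-ing pile 3 (size 111): 65 XOR 111 = 46
After XOR-ing pile 4 (size 121): 46 XOR 121 = 87
After XOR-ing pile 5 (size 121): 87 XOR 121 = 46
After XOR-ing pile 6 (size 69): 46 XOR 69 = 107
After XOR-ing pile 7 (size 1): 107 XOR 1 = 106
The Nim-value of this position is 106.

106


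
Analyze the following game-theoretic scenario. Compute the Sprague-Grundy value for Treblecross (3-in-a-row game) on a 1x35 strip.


Treblecross: place X on empty cells; 3-in-a-row wins.
Playing within two cells of an existing X lets the opponent win at once, so sensible play treats the cells i-2..i+2 around each X as dead. The player left with no safe cell loses, so this is a normal-play take-away game on strips of safe cells.
Placing X at cell i (0-indexed) of a strip of k safe cells leaves independent strips of sizes max(0, i-2) and max(0, k-i-3). Hence G(k) = mex{ G(max(0,i-2)) XOR G(max(0,k-i-3)) : 0 <= i < k }, with G(0) = 0.
G(1): splits (0,0):0^0=0 -> mex({0}) = 1
G(2): splits (0,0):0^0=0 -> mex({0}) = 1
G(3): splits (0,0):0^0=0 -> mex({0}) = 1
G(4): splits (0,1):0^1=1 (0,0):0^0=0 -> mex({0, 1}) = 2
G(5): splits (0,2):0^1=1 (0,1):0^1=1 (0,0):0^0=0 -> mex({0, 1}) = 2
G(6) = mex({1}) = 0
G(7) = mex({0, 1, 2}) = 3
G(8) = mex({0, 1, 2}) = 3
G(9) = mex({0, 2}) = 1
G(10) = mex({0, 2, 3}) = 1
G(11) = mex({0, 3}) = 1
G(12) = mex({1, 3}) = 0
G(13) = mex({0, 1, 2, 3}) = 4
G(14) = mex({0, 1, 2}) = 3
G(15) = mex({0, 1, 2}) = 3
G(16) = mex({0, 1, 2, 4}) = 3
G(17) = mex({0, 1, 3, 4}) = 2
G(18) = mex({0, 1, 3, 4}) = 2
G(19) = mex({0, 1, 3, 5}) = 2
G(20) = mex({0, 1, 2, 3, 5}) = 4
G(21) = mex({0, 1, 2, 3, 5}) = 4
G(22) = mex({1, 2, 6}) = 0
G(23) = mex({0, 1, 2, 3, 4, 6}) = 5
G(24) = mex({0, 1, 2, 3, 4}) = 5
G(25) = mex({0, 1, 3, 4, 7}) = 2
G(26) = mex({0, 1, 3, 4, 5, 7}) = 2
G(27) = mex({0, 1, 3, 5}) = 2
G(28) = mex({0, 1, 2, 5}) = 3
G(29) = mex({0, 1, 2, 4, 5, 6}) = 3
G(30) = mex({1, 2, 4, 6}) = 0
G(31) = mex({0, 1, 2, 3, 4, 6}) = 5
G(32) = mex({1, 2, 3, 4, 7}) = 0
G(33) = mex({0, 3, 7}) = 1
G(34) = mex({0, 2, 3, 5, 7}) = 1
G(35) = mex({0, 2, 3, 5, 6}) = 1
Therefore G(35) = 1.

1


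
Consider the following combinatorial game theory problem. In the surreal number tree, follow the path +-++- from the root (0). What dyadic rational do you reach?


Sign expansion: +-++-
Rule: track bounds (lo, hi), initially (-inf, +inf). On '+', the current value becomes lo and we move to the simplest number in (value, hi): value + 1 if hi = +inf, otherwise the midpoint (value + hi)/2. On '-', the current value becomes hi and we move to value - 1 if lo = -inf, otherwise the midpoint (lo + value)/2.
Start at 0.
Step 1: sign = +, move right. Bounds: (0, +inf). Value = 1
Step 2: sign = -, move left. Bounds: (0, 1). Value = 1/2
Step 3: sign = +, move right. Bounds: (1/2, 1). Value = 3/4
Step 4: sign = +, move right. Bounds: (3/4, 1). Value = 7/8
Step 5: sign = -, move left. Bounds: (3/4, 7/8). Value = 13/16
The surreal number with sign expansion +-++- is 13/16.

13/16


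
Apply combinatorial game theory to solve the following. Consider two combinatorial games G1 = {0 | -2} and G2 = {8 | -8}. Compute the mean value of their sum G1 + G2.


G1 = {0 | -2}, G2 = {8 | -8}
Each is a switch {a | b} with numbers a > b; its mean value is (a + b)/2, and mean value is additive over game sums: m(G1 + G2) = m(G1) + m(G2).
Mean of G1 = (0 + (-2))/2 = -2/2 = -1
Mean of G2 = (8 + (-8))/2 = 0/2 = 0
Mean of G1 + G2 = -1 + 0 = -1

-1


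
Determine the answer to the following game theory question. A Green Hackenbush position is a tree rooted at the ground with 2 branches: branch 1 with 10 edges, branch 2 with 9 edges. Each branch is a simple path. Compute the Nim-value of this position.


The tree has 2 branches from the ground vertex.
In Green Hackenbush, the Nim-value of a simple path of length k is k.
Branch 1: length 10, Nim-value = 10
Branch 2: length 9, Nim-value = 9
Total Nim-value = XOR of all branch values:
0 XOR 10 = 10
10 XOR 9 = 3
Nim-value of the tree = 3

3


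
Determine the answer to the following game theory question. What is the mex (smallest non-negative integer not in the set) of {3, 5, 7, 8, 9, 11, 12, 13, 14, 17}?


Set = {3, 5, 7, 8, 9, 11, 12, 13, 14, 17}
0 is NOT in the set. This is the mex.
mex = 0

0


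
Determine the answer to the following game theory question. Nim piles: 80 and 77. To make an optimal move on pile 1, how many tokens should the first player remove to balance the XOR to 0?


Piles: 80 and 77
Current XOR: 80 XOR 77 = 29 (non-zero, so this is an N-position).
To make the XOR zero, we need to find a move that balances the piles.
For pile 1 (size 80): target = 80 XOR 29 = 77
We reduce pile 1 from 80 to 77.
Tokens removed: 80 - 77 = 3
Verification: 77 XOR 77 = 0

3


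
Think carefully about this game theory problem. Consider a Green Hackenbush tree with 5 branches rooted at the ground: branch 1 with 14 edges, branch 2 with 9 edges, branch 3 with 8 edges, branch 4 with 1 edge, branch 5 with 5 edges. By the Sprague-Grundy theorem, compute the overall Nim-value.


The tree has 5 branches from the ground vertex.
In Green Hackenbush, the Nim-value of a simple path of length k is k.
Branch 1: length 14, Nim-value = 14
Branch 2: length 9, Nim-value = 9
Branch 3: length 8, Nim-value = 8
Branch 4: length 1, Nim-value = 1
Branch 5: length 5, Nim-value = 5
Total Nim-value = XOR of all branch values:
0 XOR 14 = 14
14 XOR 9 = 7
7 XOR 8 = 15
15 XOR 1 = 14
14 XOR 5 = 11
Nim-value of the tree = 11

11


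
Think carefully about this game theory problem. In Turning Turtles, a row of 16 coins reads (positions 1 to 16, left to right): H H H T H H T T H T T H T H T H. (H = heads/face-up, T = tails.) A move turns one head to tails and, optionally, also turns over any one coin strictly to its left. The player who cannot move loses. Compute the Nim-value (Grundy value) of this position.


Coins: H H H T H H T T H T T H T H T H
Key fact: a single head at position k behaves exactly like a Nim heap of size k (turning it to T and optionally flipping a coin at j < k corresponds to moving the heap from k to j, or to 0), and heads combine as a disjunctive sum (two heads at the same place would cancel, matching j XOR j = 0). So the Nim-value is the XOR of the 1-indexed positions of the heads.
Face-up positions (1-indexed): [1, 2, 3, 5, 6, 9, 12, 14, 16]
XOR 0 with 1: 0 XOR 1 = 1
XOR 1 with 2: 1 XOR 2 = 3
XOR 3 with 3: 3 XOR 3 = 0
XOR 0 with 5: 0 XOR 5 = 5
XOR 5 with 6: 5 XOR 6 = 3
XOR 3 with 9: 3 XOR 9 = 10
XOR 10 with 12: 10 XOR 12 = 6
XOR 6 with 14: 6 XOR 14 = 8
XOR 8 with 16: 8 XOR 16 = 24
Nim-value = 24

24


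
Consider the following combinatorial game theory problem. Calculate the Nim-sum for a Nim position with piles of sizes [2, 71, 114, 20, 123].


We need the XOR (exclusive or) of all pile sizes.
After XOR-ing pile 1 (size 2): 0 XOR 2 = 2
After XOR-ing pile 2 (size 71): 2 XOR 71 = 69
After XOR-ing pile 3 (size 114): 69 XOR 114 = 55
After XOR-ing pile 4 (size 20): 55 XOR 20 = 35
After XOR-ing pile 5 (size 123): 35 XOR 123 = 88
The Nim-value of this position is 88.

88


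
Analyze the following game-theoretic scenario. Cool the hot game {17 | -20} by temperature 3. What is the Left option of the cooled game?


Original game: {17 | -20} (a switch {a | b} with a > b).
Cooling by t (for t below the temperature (a - b)/2 = 37/2) taxes each move by t: {a | b} cooled by t is {a - t | b + t}.
Cooling amount: t = 3
Cooled Left option: 17 - 3 = 14
Cooled Right option: -20 + 3 = -17
Cooled game: {14 | -17}
Left option = 14

14


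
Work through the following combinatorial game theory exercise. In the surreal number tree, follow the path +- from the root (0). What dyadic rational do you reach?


Sign expansion: +-
Rule: track bounds (lo, hi), initially (-inf, +inf). On '+', the current value becomes lo and we move to the simplest number in (value, hi): value + 1 if hi = +inf, otherwise the midpoint (value + hi)/2. On '-', the current value becomes hi and we move to value - 1 if lo = -inf, otherwise the midpoint (lo + value)/2.
Start at 0.
Step 1: sign = +, move right. Bounds: (0, +inf). Value = 1
Step 2: sign = -, move left. Bounds: (0, 1). Value = 1/2
The surreal number with sign expansion +- is 1/2.

1/2


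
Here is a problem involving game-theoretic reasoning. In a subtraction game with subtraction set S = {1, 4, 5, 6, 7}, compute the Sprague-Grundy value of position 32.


The subtraction set is S = {1, 4, 5, 6, 7}.
G(k) = mex{ G(k - s) : s in S, s <= k }. We compute iteratively: G(0) = 0.
G(1) = mex({0}) = 1
G(2) = mex({1}) = 0
G(3) = mex({0}) = 1
G(4) = mex({0, 1}) = 2
G(5) = mex({0, 1, 2}) = 3
G(6) = mex({0, 1, 3}) = 2
G(7) = mex({0, 1, 2}) = 3
G(8) = mex({0, 1, 2, 3}) = 4
G(9) = mex({0, 1, 2, 3, 4}) = 5
G(10) = mex({1, 2, 3, 5}) = 0
G(11) = mex({0, 2, 3}) = 1
G(12) = mex({1, 2, 3, 4}) = 0
G(13) = mex({0, 2, 3, 4, 5}) = 1
G(14) = mex({0, 1, 3, 4, 5}) = 2
G(15) = mex({0, 1, 2, 4, 5}) = 3
G(16) = mex({0, 1, 3, 5}) = 2
Observe that G(10)..G(16) = 0, 1, 0, 1, 2, 3, 2 repeats G(0)..G(6) = 0, 1, 0, 1, 2, 3, 2.
For k >= max(S) = 7, G(k) is determined by the previous 7 values G(k-7)..G(k-1); a window of 7 consecutive values has recurred shifted by 10, so by induction G(k + 10) = G(k) for all k >= 0: the sequence is periodic from the start with period 10.
One period: G(0..9) = 0, 1, 0, 1, 2, 3, 2, 3, 4, 5.
32 mod 10 = 2, so G(32) = G(2) = 0.

0


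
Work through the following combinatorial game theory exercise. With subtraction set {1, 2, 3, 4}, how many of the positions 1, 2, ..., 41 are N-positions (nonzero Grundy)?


Subtraction set S = {1, 2, 3, 4}, so G(n) = n mod 5.
G(n) = 0 when n is a multiple of 5.
Multiples of 5 in [1, 41]: 8
N-positions (nonzero Grundy) = 41 - 8 = 33

33


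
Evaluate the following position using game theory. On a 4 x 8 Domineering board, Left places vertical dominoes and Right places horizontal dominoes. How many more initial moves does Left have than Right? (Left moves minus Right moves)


Board is 4 x 8 (rows x cols).
Left (vertical) placements: (rows-1) * cols = 3 * 8 = 24
Right (horizontal) placements: rows * (cols-1) = 4 * 7 = 28
Advantage = Left - Right = 24 - 28 = -4

-4


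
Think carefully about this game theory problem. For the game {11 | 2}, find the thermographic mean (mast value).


Game = {11 | 2}, a switch {a | b} with numbers a > b.
Its thermograph has left wall a - t and right wall b + t, which meet at t = (a - b)/2, where both equal (a + b)/2. So the mast (mean value) is at (a + b)/2.
Mean = (11 + (2))/2 = 13/2 = 13/2

13/2


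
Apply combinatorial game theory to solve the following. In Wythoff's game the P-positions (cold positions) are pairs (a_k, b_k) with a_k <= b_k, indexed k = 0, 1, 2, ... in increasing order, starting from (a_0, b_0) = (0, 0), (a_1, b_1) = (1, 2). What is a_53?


By Wythoff's theorem, a_k = floor(k * phi) and b_k = floor(k * phi^2) = a_k + k, where phi = (1 + sqrt(5))/2 is the golden ratio.
phi = (1 + sqrt(5))/2 = 1.618034
k = 53
k * phi = 53 * 1.618034 = 85.755801
a_53 = floor(k * phi) = 85

85


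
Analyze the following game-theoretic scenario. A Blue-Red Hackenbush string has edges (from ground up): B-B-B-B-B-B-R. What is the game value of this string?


Edges (from ground): B-B-B-B-B-B-R
By Berlekamp's sign-expansion rule, a Blue-Red Hackenbush stalk has the value of the surreal number whose sign sequence is the edge sequence with B -> + and R -> -.
Sign sequence: ++++++-
Trace the sign expansion in the surreal number tree, starting from 0:
Edge 1: B (sign +) -> bounds (0, +inf), value = 1
Edge 2: B (sign +) -> bounds (1, +inf), value = 2
Edge 3: B (sign +) -> bounds (2, +inf), value = 3
Edge 4: B (sign +) -> bounds (3, +inf), value = 4
Edge 5: B (sign +) -> bounds (4, +inf), value = 5
Edge 6: B (sign +) -> bounds (5, +inf), value = 6
Edge 7: R (sign -) -> bounds (5, 6), value = 11/2
Game value = 11/2

11/2


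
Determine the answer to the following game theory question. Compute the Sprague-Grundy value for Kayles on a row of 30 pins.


Kayles: a move removes 1 or 2 adjacent pins from a contiguous row.
Removing pins from a row of k leaves two independent rows (a, b) with a + b = k - 1 (one pin) or a + b = k - 2 (two pins); an end removal gives a = 0.
By Sprague-Grundy, G(k) = mex{ G(a) XOR G(b) } over all these splits. G(0) = 0.
G(1): splits (0,0):0^0=0 -> mex({0}) = 1
G(2): splits (0,1):0^1=1 (0,0):0^0=0 -> mex({0, 1}) = 2
G(3): splits (0,2):0^2=2 (1,1):1^1=0 (0,1):0^1=1 -> mex({0, 1, 2}) = 3
G(4): splits (0,3):0^3=3 (1,2):1^2=3 (0,2):0^2=2 (1,1):1^1=0 -> mex({0, 2, 3}) = 1
G(5): splits (0,4):0^1=1 (1,3):1^3=2 (2,2):2^2=0 (0,3):0^3=3 (1,2):1^2=3 -> mex({0, 1, 2, 3}) = 4
G(6) = mex({0, 1, 2, 4}) = 3
G(7) = mex({0, 1, 3, 4, 5}) = 2
G(8) = mex({0, 2, 3, 5, 6}) = 1
G(9) = mex({0, 1, 2, 3, 6, 7}) = 4
G(10) = mex({0, 1, 3, 4, 5, 7}) = 2
G(11) = mex({0, 1, 2, 3, 4, 5}) = 6
G(12) = mex({0, 1, 2, 3, 5, 6, 7}) = 4
G(13) = mex({0, 2, 3, 4, 6, 7}) = 1
G(14) = mex({0, 1, 4, 5, 6, 7}) = 2
G(15) = mex({0, 1, 2, 3, 4, 5, 6}) = 7
G(16) = mex({0, 2, 3, 5, 6, 7}) = 1
G(17) = mex({0, 1, 2, 3, 5, 6, 7}) = 4
G(18) = mex({0, 1, 2, 4, 5, 6}) = 3
G(19) = mex({0, 1, 3, 4, 5, 7}) = 2
G(20) = mex({0, 2, 3, 4, 5, 6, 7}) = 1
G(21) = mex({0, 1, 2, 3, 5, 6, 7}) = 4
G(22) = mex({0, 1, 2, 3, 4, 5, 7}) = 6
G(23) = mex({0, 1, 2, 3, 4, 5, 6}) = 7
G(24) = mex({0, 1, 2, 3, 5, 6, 7}) = 4
G(25) = mex({0, 2, 3, 4, 6, 7}) = 1
G(26) = mex({0, 1, 3, 4, 5, 6, 7}) = 2
G(27) = mex({0, 1, 2, 3, 4, 5, 6, 7}) = 8
G(28) = mex({0, 1, 2, 3, 4, 6, 7, 8}) = 5
G(29) = mex({0, 1, 2, 3, 5, 6, 7, 8, 9}) = 4
G(30) = mex({0, 1, 2, 3, 4, 5, 6, 9, 10}) = 7
Therefore G(30) = 7.

7


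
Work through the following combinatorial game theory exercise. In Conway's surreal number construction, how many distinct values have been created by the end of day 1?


Day 0: {|} = 0 is born. Count = 1.
Day n: the number of surreal numbers born by day n is 2^(n+1) - 1.
By day 0: 2^1 - 1 = 1
By day 1: 2^2 - 1 = 3
By day 1: 3 surreal numbers.

3


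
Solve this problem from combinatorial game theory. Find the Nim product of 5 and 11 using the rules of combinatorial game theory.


Nim multiplication is bilinear over XOR: (u XOR v) * w = (u*w) XOR (v*w).
So we split each operand into its bit components and XOR the pairwise Nim products.
5 = 1 + 4 (as XOR of powers of 2).
11 = 1 + 2 + 8 (as XOR of powers of 2).
Using the standard Nim-product table on single bits:
  2*2 = 3,   2*4 = 8,   2*8 = 12,
  4*4 = 6,   4*8 = 11,  8*8 = 13,
and  1*x = x (identity), k*l = l*k (commutative).
Pairwise Nim products:
  1 * 1 = 1
  1 * 2 = 2
  1 * 8 = 8
  4 * 1 = 4
  4 * 2 = 8
  4 * 8 = 11
XOR them: 1 XOR 2 XOR 8 XOR 4 XOR 8 XOR 11 = 12.
Result: 5 * 11 = 12 (in Nim).

12


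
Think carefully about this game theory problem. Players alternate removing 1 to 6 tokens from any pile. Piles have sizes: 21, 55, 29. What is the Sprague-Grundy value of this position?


Subtraction set: {1, 2, 3, 4, 5, 6}
For this subtraction set, G(n) = n mod 7 (period = max + 1 = 7).
Pile 1 (size 21): G(21) = 21 mod 7 = 0
Pile 2 (size 55): G(55) = 55 mod 7 = 6
Pile 3 (size 29): G(29) = 29 mod 7 = 1
Total Grundy value = XOR of all: 0 XOR 6 XOR 1 = 7

7


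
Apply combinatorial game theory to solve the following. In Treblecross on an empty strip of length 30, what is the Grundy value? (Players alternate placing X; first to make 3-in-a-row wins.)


Treblecross: place X on empty cells; 3-in-a-row wins.
Playing within two cells of an existing X lets the opponent win at once, so sensible play treats the cells i-2..i+2 around each X as dead. The player left with no safe cell loses, so this is a normal-play take-away game on strips of safe cells.
Placing X at cell i (0-indexed) of a strip of k safe cells leaves independent strips of sizes max(0, i-2) and max(0, k-i-3). Hence G(k) = mex{ G(max(0,i-2)) XOR G(max(0,k-i-3)) : 0 <= i < k }, with G(0) = 0.
G(1): splits (0,0):0^0=0 -> mex({0}) = 1
G(2): splits (0,0):0^0=0 -> mex({0}) = 1
G(3): splits (0,0):0^0=0 -> mex({0}) = 1
G(4): splits (0,1):0^1=1 (0,0):0^0=0 -> mex({0, 1}) = 2
G(5): splits (0,2):0^1=1 (0,1):0^1=1 (0,0):0^0=0 -> mex({0, 1}) = 2
G(6) = mex({1}) = 0
G(7) = mex({0, 1, 2}) = 3
G(8) = mex({0, 1, 2}) = 3
G(9) = mex({0, 2}) = 1
G(10) = mex({0, 2, 3}) = 1
G(11) = mex({0, 3}) = 1
G(12) = mex({1, 3}) = 0
G(13) = mex({0, 1, 2, 3}) = 4
G(14) = mex({0, 1, 2}) = 3
G(15) = mex({0, 1, 2}) = 3
G(16) = mex({0, 1, 2, 4}) = 3
G(17) = mex({0, 1, 3, 4}) = 2
G(18) = mex({0, 1, 3, 4}) = 2
G(19) = mex({0, 1, 3, 5}) = 2
G(20) = mex({0, 1, 2, 3, 5}) = 4
G(21) = mex({0, 1, 2, 3, 5}) = 4
G(22) = mex({1, 2, 6}) = 0
G(23) = mex({0, 1, 2, 3, 4, 6}) = 5
G(24) = mex({0, 1, 2, 3, 4}) = 5
G(25) = mex({0, 1, 3, 4, 7}) = 2
G(26) = mex({0, 1, 3, 4, 5, 7}) = 2
G(27) = mex({0, 1, 3, 5}) = 2
G(28) = mex({0, 1, 2, 5}) = 3
G(29) = mex({0, 1, 2, 4, 5, 6}) = 3
G(30) = mex({1, 2, 4, 6}) = 0
Therefore G(30) = 0.

0


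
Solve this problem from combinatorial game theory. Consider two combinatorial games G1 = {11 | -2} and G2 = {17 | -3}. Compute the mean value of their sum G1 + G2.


G1 = {11 | -2}, G2 = {17 | -3}
Each is a switch {a | b} with numbers a > b; its mean value is (a + b)/2, and mean value is additive over game sums: m(G1 + G2) = m(G1) + m(G2).
Mean of G1 = (11 + (-2))/2 = 9/2 = 9/2
Mean of G2 = (17 + (-3))/2 = 14/2 = 7
Mean of G1 + G2 = 9/2 + 7 = 23/2

23/2


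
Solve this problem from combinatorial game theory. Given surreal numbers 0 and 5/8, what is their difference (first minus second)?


x = 0, y = 5/8
Converting to common denominator: 8
x = 0/8, y = 5/8
x - y = 0 - 5/8 = -5/8

-5/8


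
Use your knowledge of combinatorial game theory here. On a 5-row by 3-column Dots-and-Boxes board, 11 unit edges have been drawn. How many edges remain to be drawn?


Grid: 5 x 3 boxes, i.e. 6 rows and 4 columns of dots.
Horizontal edges: (rows + 1) * cols = 6 * 3 = 18
Vertical edges: rows * (cols + 1) = 5 * 4 = 20
Total edges: 18 + 20 = 38
Edges drawn: 11
Remaining: 38 - 11 = 27

27


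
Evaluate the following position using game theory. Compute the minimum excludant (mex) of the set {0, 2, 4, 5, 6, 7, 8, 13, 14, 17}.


Set = {0, 2, 4, 5, 6, 7, 8, 13, 14, 17}
0 is in the set.
1 is NOT in the set. This is the mex.
mex = 1

1


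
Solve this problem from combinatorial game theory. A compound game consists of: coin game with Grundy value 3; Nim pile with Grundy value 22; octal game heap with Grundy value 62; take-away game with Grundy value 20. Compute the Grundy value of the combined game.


By the Sprague-Grundy theorem, the Grundy value of a sum of games is the XOR of individual Grundy values.
coin game: Grundy value = 3. Running XOR: 0 XOR 3 = 3
Nim pile: Grundy value = 22. Running XOR: 3 XOR 22 = 21
octal game heap: Grundy value = 62. Running XOR: 21 XOR 62 = 43
take-away game: Grundy value = 20. Running XOR: 43 XOR 20 = 63
The combined Grundy value is 63.

63


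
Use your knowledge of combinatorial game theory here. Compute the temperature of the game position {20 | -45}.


The game is {20 | -45}, a switch {a | b} with numbers a > b.
Cooling {a | b} by t gives {a - t | b + t}, which stops being hot when a - t = b + t, i.e. at t = (a - b)/2. So the temperature of a switch is (a - b)/2.
Temperature = (Left option - Right option) / 2
= (20 - (-45)) / 2
= 65 / 2
= 65/2

65/2


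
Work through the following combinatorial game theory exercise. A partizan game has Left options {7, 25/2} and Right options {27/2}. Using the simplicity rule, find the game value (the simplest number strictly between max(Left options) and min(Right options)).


Left options: {7, 25/2}, max = 25/2
Right options: {27/2}, min = 27/2
All options are numbers and max(Left) < min(Right), so by the simplicity theorem the value is the simplest (earliest-born) number strictly between 25/2 and 27/2.
The only integer strictly between 25/2 and 27/2 is 13.
No non-integer in the interval can be simpler: if x is a non-integer in the interval, then floor(x) or ceil(x) also lies in the interval (the interval contains an integer), and both are proper prefixes of x's sign expansion, i.e. born earlier. So the game value is 13.
Game value = 13

13


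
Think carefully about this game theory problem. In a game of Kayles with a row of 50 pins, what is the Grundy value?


Kayles: a move removes 1 or 2 adjacent pins from a contiguous row.
Removing pins from a row of k leaves two independent rows (a, b) with a + b = k - 1 (one pin) or a + b = k - 2 (two pins); an end removal gives a = 0.
By Sprague-Grundy, G(k) = mex{ G(a) XOR G(b) } over all these splits. G(0) = 0.
G(1): splits (0,0):0^0=0 -> mex({0}) = 1
G(2): splits (0,1):0^1=1 (0,0):0^0=0 -> mex({0, 1}) = 2
G(3): splits (0,2):0^2=2 (1,1):1^1=0 (0,1):0^1=1 -> mex({0, 1, 2}) = 3
G(4): splits (0,3):0^3=3 (1,2):1^2=3 (0,2):0^2=2 (1,1):1^1=0 -> mex({0, 2, 3}) = 1
G(5): splits (0,4):0^1=1 (1,3):1^3=2 (2,2):2^2=0 (0,3):0^3=3 (1,2):1^2=3 -> mex({0, 1, 2, 3}) = 4
G(6) = mex({0, 1, 2, 4}) = 3
G(7) = mex({0, 1, 3, 4, 5}) = 2
G(8) = mex({0, 2, 3, 5, 6}) = 1
G(9) = mex({0, 1, 2, 3, 6, 7}) = 4
G(10) = mex({0, 1, 3, 4, 5, 7}) = 2
G(11) = mex({0, 1, 2, 3, 4, 5}) = 6
G(12) = mex({0, 1, 2, 3, 5, 6, 7}) = 4
G(13) = mex({0, 2, 3, 4, 6, 7}) = 1
G(14) = mex({0, 1, 4, 5, 6, 7}) = 2
G(15) = mex({0, 1, 2, 3, 4, 5, 6}) = 7
G(16) = mex({0, 2, 3, 5, 6, 7}) = 1
G(17) = mex({0, 1, 2, 3, 5, 6, 7}) = 4
G(18) = mex({0, 1, 2, 4, 5, 6}) = 3
G(19) = mex({0, 1, 3, 4, 5, 7}) = 2
G(20) = mex({0, 2, 3, 4, 5, 6, 7}) = 1
G(21) = mex({0, 1, 2, 3, 5, 6, 7}) = 4
G(22) = mex({0, 1, 2, 3, 4, 5, 7}) = 6
G(23) = mex({0, 1, 2, 3, 4, 5, 6}) = 7
G(24) = mex({0, 1, 2, 3, 5, 6, 7}) = 4
G(25) = mex({0, 2, 3, 4, 6, 7}) = 1
G(26) = mex({0, 1, 3, 4, 5, 6, 7}) = 2
G(27) = mex({0, 1, 2, 3, 4, 5, 6, 7}) = 8
G(28) = mex({0, 1, 2, 3, 4, 6, 7, 8}) = 5
G(29) = mex({0, 1, 2, 3, 5, 6, 7, 8, 9}) = 4
G(30) = mex({0, 1, 2, 3, 4, 5, 6, 9, 10}) = 7
G(31) = mex({0, 1, 3, 4, 5, 7, 10, 11}) = 2
G(32) = mex({0, 2, 3, 4, 5, 6, 7, 9, 11}) = 1
G(33) = mex({0, 1, 2, 3, 4, 5, 6, 7, 9, 12}) = 8
G(34) = mex({0, 1, 2, 3, 4, 5, 7, 8, 11, 12}) = 6
G(35) = mex({0, 1, 2, 3, 4, 5, 6, 8, 9, 10, 11}) = 7
G(36) = mex({0, 1, 2, 3, 5, 6, 7, 9, 10}) = 4
G(37) = mex({0, 2, 3, 4, 6, 7, 9, 10, 11, 12}) = 1
G(38) = mex({0, 1, 3, 4, 5, 6, 7, 9, 10, 11, 12}) = 2
G(39) = mex({0, 1, 2, 4, 5, 6, 7, 9, 10, 12, 14}) = 3
G(40) = mex({0, 2, 3, 4, 6, 7, 11, 12, 14}) = 1
G(41) = mex({0, 1, 2, 3, 5, 6, 7, 9, 10, 11, 12}) = 4
G(42) = mex({0, 1, 2, 3, 4, 5, 6, 9, 10}) = 7
G(43) = mex({0, 1, 3, 4, 5, 7, 9, 10, 12, 15}) = 2
G(44) = mex({0, 2, 3, 4, 5, 6, 7, 9, 10, 12, 15}) = 1
G(45) = mex({0, 1, 2, 3, 4, 5, 6, 7, 9, 10, 12, 14}) = 8
G(46) = mex({0, 1, 3, 4, 5, 7, 8, 11, 12, 14}) = 2
G(47) = mex({0, 1, 2, 3, 4, 5, 6, 8, 9, 10, 11, 12}) = 7
G(48) = mex({0, 1, 2, 3, 5, 6, 7, 9, 10}) = 4
G(49) = mex({0, 2, 3, 4, 6, 7, 9, 10, 11, 12, 15}) = 1
G(50) = mex({0, 1, 4, 5, 6, 7, 9, 11, 12, 14, 15}) = 2
Therefore G(50) = 2.

2


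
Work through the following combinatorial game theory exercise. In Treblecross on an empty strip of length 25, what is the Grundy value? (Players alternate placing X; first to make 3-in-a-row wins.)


Treblecross: place X on empty cells; 3-in-a-row wins.
Playing within two cells of an existing X lets the opponent win at once, so sensible play treats the cells i-2..i+2 around each X as dead. The player left with no safe cell loses, so this is a normal-play take-away game on strips of safe cells.
Placing X at cell i (0-indexed) of a strip of k safe cells leaves independent strips of sizes max(0, i-2) and max(0, k-i-3). Hence G(k) = mex{ G(max(0,i-2)) XOR G(max(0,k-i-3)) : 0 <= i < k }, with G(0) = 0.
G(1): splits (0,0):0^0=0 -> mex({0}) = 1
G(2): splits (0,0):0^0=0 -> mex({0}) = 1
G(3): splits (0,0):0^0=0 -> mex({0}) = 1
G(4): splits (0,1):0^1=1 (0,0):0^0=0 -> mex({0, 1}) = 2
G(5): splits (0,2):0^1=1 (0,1):0^1=1 (0,0):0^0=0 -> mex({0, 1}) = 2
G(6) = mex({1}) = 0
G(7) = mex({0, 1, 2}) = 3
G(8) = mex({0, 1, 2}) = 3
G(9) = mex({0, 2}) = 1
G(10) = mex({0, 2, 3}) = 1
G(11) = mex({0, 3}) = 1
G(12) = mex({1, 3}) = 0
G(13) = mex({0, 1, 2, 3}) = 4
G(14) = mex({0, 1, 2}) = 3
G(15) = mex({0, 1, 2}) = 3
G(16) = mex({0, 1, 2, 4}) = 3
G(17) = mex({0, 1, 3, 4}) = 2
G(18) = mex({0, 1, 3, 4}) = 2
G(19) = mex({0, 1, 3, 5}) = 2
G(20) = mex({0, 1, 2, 3, 5}) = 4
G(21) = mex({0, 1, 2, 3, 5}) = 4
G(22) = mex({1, 2, 6}) = 0
G(23) = mex({0, 1, 2, 3, 4, 6}) = 5
G(24) = mex({0, 1, 2, 3, 4}) = 5
G(25) = mex({0, 1, 3, 4, 7}) = 2
Therefore G(25) = 2.

2


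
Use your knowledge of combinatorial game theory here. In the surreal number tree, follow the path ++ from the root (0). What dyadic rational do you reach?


Sign expansion: ++
Rule: track bounds (lo, hi), initially (-inf, +inf). On '+', the current value becomes lo and we move to the simplest number in (value, hi): value + 1 if hi = +inf, otherwise the midpoint (value + hi)/2. On '-', the current value becomes hi and we move to value - 1 if lo = -inf, otherwise the midpoint (lo + value)/2.
Start at 0.
Step 1: sign = +, move right. Bounds: (0, +inf). Value = 1
Step 2: sign = +, move right. Bounds: (1, +inf). Value = 2
The surreal number with sign expansion ++ is 2.

2


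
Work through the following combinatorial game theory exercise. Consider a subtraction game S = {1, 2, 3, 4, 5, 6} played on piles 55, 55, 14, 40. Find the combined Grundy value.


Subtraction set: {1, 2, 3, 4, 5, 6}
For this subtraction set, G(n) = n mod 7 (period = max + 1 = 7).
Pile 1 (size 55): G(55) = 55 mod 7 = 6
Pile 2 (size 55): G(55) = 55 mod 7 = 6
Pile 3 (size 14): G(14) = 14 mod 7 = 0
Pile 4 (size 40): G(40) = 40 mod 7 = 5
Total Grundy value = XOR of all: 6 XOR 6 XOR 0 XOR 5 = 5

5


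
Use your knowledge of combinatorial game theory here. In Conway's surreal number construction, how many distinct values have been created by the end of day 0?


Day 0: {|} = 0 is born. Count = 1.
Day n: the number of surreal numbers born by day n is 2^(n+1) - 1.
By day 0: 2^1 - 1 = 1
By day 0: 1 surreal numbers.

1


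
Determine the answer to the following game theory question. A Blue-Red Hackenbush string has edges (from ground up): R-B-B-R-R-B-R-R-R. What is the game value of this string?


Edges (from ground): R-B-B-R-R-B-R-R-R
By Berlekamp's sign-expansion rule, a Blue-Red Hackenbush stalk has the value of the surreal number whose sign sequence is the edge sequence with B -> + and R -> -.
Sign sequence: -++--+---
Trace the sign expansion in the surreal number tree, starting from 0:
Edge 1: R (sign -) -> bounds (-inf, 0), value = -1
Edge 2: B (sign +) -> bounds (-1, 0), value = -1/2
Edge 3: B (sign +) -> bounds (-1/2, 0), value = -1/4
Edge 4: R (sign -) -> bounds (-1/2, -1/4), value = -3/8
Edge 5: R (sign -) -> bounds (-1/2, -3/8), value = -7/16
Edge 6: B (sign +) -> bounds (-7/16, -3/8), value = -13/32
Edge 7: R (sign -) -> bounds (-7/16, -13/32), value = -27/64
Edge 8: R (sign -) -> bounds (-7/16, -27/64), value = -55/128
Edge 9: R (sign -) -> bounds (-7/16, -55/128), value = -111/256
Game value = -111/256

-111/256


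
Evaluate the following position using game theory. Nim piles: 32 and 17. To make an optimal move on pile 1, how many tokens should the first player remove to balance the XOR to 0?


Piles: 32 and 17
Current XOR: 32 XOR 17 = 49 (non-zero, so this is an N-position).
To make the XOR zero, we need to find a move that balances the piles.
For pile 1 (size 32): target = 32 XOR 49 = 17
We reduce pile 1 from 32 to 17.
Tokens removed: 32 - 17 = 15
Verification: 17 XOR 17 = 0

15


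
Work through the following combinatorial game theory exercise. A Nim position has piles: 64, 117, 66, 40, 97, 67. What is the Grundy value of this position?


We need the XOR (exclusive or) of all pile sizes.
After XOR-ing pile 1 (size 64): 0 XOR 64 = 64
After XOR-ing pile 2 (size 117): 64 XOR 117 = 53
After XOR-ing pile 3 (size 66): 53 XOR 66 = 119
After XOR-ing pile 4 (size 40): 119 XOR 40 = 95
After XOR-ing pile 5 (size 97): 95 XOR 97 = 62
After XOR-ing pile 6 (size 67): 62 XOR 67 = 125
The Nim-value of this position is 125.

125


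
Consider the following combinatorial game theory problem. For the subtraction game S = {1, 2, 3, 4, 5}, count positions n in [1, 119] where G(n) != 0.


Subtraction set S = {1, 2, 3, 4, 5}, so G(n) = n mod 6.
G(n) = 0 when n is a multiple of 6.
Multiples of 6 in [1, 119]: 19
N-positions (nonzero Grundy) = 119 - 19 = 100

100


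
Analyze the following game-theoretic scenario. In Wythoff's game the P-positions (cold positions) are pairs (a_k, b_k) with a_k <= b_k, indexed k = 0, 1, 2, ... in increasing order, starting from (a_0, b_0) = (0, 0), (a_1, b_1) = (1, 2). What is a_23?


By Wythoff's theorem, a_k = floor(k * phi) and b_k = floor(k * phi^2) = a_k + k, where phi = (1 + sqrt(5))/2 is the golden ratio.
phi = (1 + sqrt(5))/2 = 1.618034
k = 23
k * phi = 23 * 1.618034 = 37.214782
a_23 = floor(k * phi) = 37

37


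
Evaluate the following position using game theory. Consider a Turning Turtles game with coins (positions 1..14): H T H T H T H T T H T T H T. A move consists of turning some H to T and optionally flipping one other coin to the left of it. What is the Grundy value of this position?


Coins: H T H T H T H T T H T T H T
Key fact: a single head at position k behaves exactly like a Nim heap of size k (turning it to T and optionally flipping a coin at j < k corresponds to moving the heap from k to j, or to 0), and heads combine as a disjunctive sum (two heads at the same place would cancel, matching j XOR j = 0). So the Nim-value is the XOR of the 1-indexed positions of the heads.
Face-up positions (1-indexed): [1, 3, 5, 7, 10, 13]
XOR 0 with 1: 0 XOR 1 = 1
XOR 1 with 3: 1 XOR 3 = 2
XOR 2 with 5: 2 XOR 5 = 7
XOR 7 with 7: 7 XOR 7 = 0
XOR 0 with 10: 0 XOR 10 = 10
XOR 10 with 13: 10 XOR 13 = 7
Nim-value = 7

7


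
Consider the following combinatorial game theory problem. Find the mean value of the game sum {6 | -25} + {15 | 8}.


G1 = {6 | -25}, G2 = {15 | 8}
Each is a switch {a | b} with numbers a > b; its mean value is (a + b)/2, and mean value is additive over game sums: m(G1 + G2) = m(G1) + m(G2).
Mean of G1 = (6 + (-25))/2 = -19/2 = -19/2
Mean of G2 = (15 + (8))/2 = 23/2 = 23/2
Mean of G1 + G2 = -19/2 + 23/2 = 2

2


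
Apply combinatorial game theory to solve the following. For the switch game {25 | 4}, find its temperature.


The game is {25 | 4}, a switch {a | b} with numbers a > b.
Cooling {a | b} by t gives {a - t | b + t}, which stops being hot when a - t = b + t, i.e. at t = (a - b)/2. So the temperature of a switch is (a - b)/2.
Temperature = (Left option - Right option) / 2
= (25 - (4)) / 2
= 21 / 2
= 21/2

21/2
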